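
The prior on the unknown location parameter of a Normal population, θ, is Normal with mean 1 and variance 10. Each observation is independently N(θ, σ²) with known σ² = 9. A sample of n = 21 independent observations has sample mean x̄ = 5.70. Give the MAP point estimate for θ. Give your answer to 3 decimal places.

n = 21, x̄ = 5.70.
For a Normal prior and Normal likelihood with known variance, the posterior is Normal; its mode equals its mean, the precision-weighted average.
Prior precision 1/σ₀² = 1/10 = 0.1; data precision n/σ² = 21/9 = 7/3.
θ̂ = (0.1·1 + (7/3)·5.7) / (0.1 + 7/3) = 13.4/(73/30) = 402/73 ≈ 5.507.

θ̂_MAP = 5.507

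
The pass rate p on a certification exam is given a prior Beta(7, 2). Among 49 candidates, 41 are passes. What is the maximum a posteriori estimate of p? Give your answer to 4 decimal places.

Prior: Beta(7, 2).
Data: 41 successes in 49 trials. The binomial likelihood contributes p^41(1−p)^8, so the posterior is Beta(7+41, 2+8) = Beta(48, 10).
For Beta(a, b) with a, b > 1 the mode is (a−1)/(a+b−2) = 47/56 ≈ 0.8393.

p̂_MAP = 0.8393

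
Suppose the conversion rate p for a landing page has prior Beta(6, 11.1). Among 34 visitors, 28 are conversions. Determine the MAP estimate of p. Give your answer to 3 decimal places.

p̂_MAP = 0.672

Prior: Beta(6, 11.1).
Data: 28 successes in 34 trials. The binomial likelihood contributes p^28(1−p)^6, so the posterior is Beta(6+28, 11.1+6) = Beta(34, 17.1).
For Beta(a, b) with a, b > 1 the mode is (a−1)/(a+b−2) = 33/49.1 ≈ 0.672.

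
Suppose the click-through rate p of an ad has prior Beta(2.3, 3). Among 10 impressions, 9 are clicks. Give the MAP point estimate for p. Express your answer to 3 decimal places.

Prior: Beta(2.3, 3).
Data: 9 successes in 10 trials. The binomial likelihood contributes p^9(1−p)^1, so the posterior is Beta(2.3+9, 3+1) = Beta(11.3, 4).
For Beta(a, b) with a, b > 1 the mode is (a−1)/(a+b−2) = 10.3/13.3 ≈ 0.774.

p̂_MAP = 0.774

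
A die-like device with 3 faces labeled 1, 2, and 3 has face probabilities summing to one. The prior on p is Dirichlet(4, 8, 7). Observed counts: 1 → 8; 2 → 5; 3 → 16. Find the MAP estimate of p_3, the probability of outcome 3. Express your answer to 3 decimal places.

The posterior is Dirichlet(αᵢ + nᵢ) = Dirichlet(12, 13, 23).
For a Dirichlet(a₁,…,a_K) with all aᵢ > 1, the mode has j-th component (aⱼ − 1)/(Σaᵢ − K).
Here Σaᵢ = 48 and K = 3, so p_3 = (23 − 1)/(48 − 3) = 22/45 ≈ 0.489.

MAP estimate: 0.489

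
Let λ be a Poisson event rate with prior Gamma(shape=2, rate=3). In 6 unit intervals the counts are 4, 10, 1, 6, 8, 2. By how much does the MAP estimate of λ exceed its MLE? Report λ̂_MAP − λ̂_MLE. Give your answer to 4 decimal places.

Σxᵢ = 31. Posterior is Gamma(33, 9); MAP = (33−1)/9 = 32/9 ≈ 3.55556.
MLE = x̄ = 31/6 ≈ 5.16667.
Difference = 32/9 − 31/6 = -29/18 ≈ -1.6111.

MAP − MLE = -1.6111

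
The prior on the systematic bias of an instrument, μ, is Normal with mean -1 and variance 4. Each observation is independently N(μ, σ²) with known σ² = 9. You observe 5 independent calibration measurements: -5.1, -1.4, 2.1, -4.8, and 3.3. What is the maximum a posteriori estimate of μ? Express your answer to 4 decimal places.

n = 5; x̄ = ((-5.1) + (-1.4) + 2.1 + (-4.8) + 3.3)/5 = -5.9/5 = -1.18.
For a Normal prior and Normal likelihood with known variance, the posterior is Normal; its mode equals its mean, the precision-weighted average.
Prior precision 1/σ₀² = 1/4 = 0.25; data precision n/σ² = 5/9.
μ̂ = (0.25·(-1) + (5/9)·(-1.18)) / (0.25 + 5/9) = (-163/180)/(29/36) = -163/145 ≈ -1.1241.

μ̂_MAP = -1.1241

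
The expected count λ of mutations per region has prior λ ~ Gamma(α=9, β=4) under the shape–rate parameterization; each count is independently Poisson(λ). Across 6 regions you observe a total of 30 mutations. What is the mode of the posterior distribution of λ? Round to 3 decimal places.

Σxᵢ = 30, n = 6.
Posterior ∝ λ^8e^(−4λ) · λ^30e^(−6λ) = λ^38e^(−10λ), i.e. Gamma(shape=39, rate=10).
The mode of a Gamma(a, b) with a ≥ 1 (shape–rate) is (a−1)/b = 38/10 ≈ 3.800.

λ̂_MAP = 3.800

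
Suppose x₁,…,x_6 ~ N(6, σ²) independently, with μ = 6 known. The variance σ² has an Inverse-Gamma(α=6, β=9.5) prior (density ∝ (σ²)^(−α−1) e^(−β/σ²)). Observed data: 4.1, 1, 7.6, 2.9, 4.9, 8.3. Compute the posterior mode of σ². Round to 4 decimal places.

Sum of squared deviations about the known mean: SS = (4.1−6)² + (1−6)² + (7.6−6)² + (2.9−6)² + (4.9−6)² + (8.3−6)² = 47.28.
The Normal likelihood contributes (σ²)^(−n/2) exp(−SS/(2σ²)), so the posterior is Inverse-Gamma(α + n/2, β + SS/2) = Inverse-Gamma(9, 33.14).
The mode of Inverse-Gamma(a, b) is b/(a+1) = 33.14/10 ≈ 3.3140.

σ̂²_MAP = 3.3140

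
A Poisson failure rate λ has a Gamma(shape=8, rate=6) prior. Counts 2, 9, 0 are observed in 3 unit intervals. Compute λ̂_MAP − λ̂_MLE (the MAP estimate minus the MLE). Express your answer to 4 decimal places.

Σxᵢ = 11. Posterior is Gamma(19, 9); MAP = (19−1)/9 = 18/9 ≈ 2.00000.
MLE = x̄ = 11/3 ≈ 3.66667.
Difference = 18/9 − 11/3 = -5/3 ≈ -1.6667.

MAP − MLE = -1.6667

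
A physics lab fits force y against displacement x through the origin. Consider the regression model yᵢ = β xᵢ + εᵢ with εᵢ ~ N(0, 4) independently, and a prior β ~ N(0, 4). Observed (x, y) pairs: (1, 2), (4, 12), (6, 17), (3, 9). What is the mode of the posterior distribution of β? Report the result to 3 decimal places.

log p(β | y) = −Σ(yᵢ − βxᵢ)²/(2·4) − β²/(2·4) + const.
Setting the derivative to zero: Σxᵢ(yᵢ − βxᵢ)/4 − β/4 = 0, so β = Σxᵢyᵢ / (Σxᵢ² + σ²/τ²).
Σxᵢyᵢ = 1·2 + 4·12 + 6·17 + 3·9 = 179; Σxᵢ² = 62; σ²/τ² = 1.
β̂_MAP = 179 / (62 + 1) = 179/63 ≈ 2.841.

β̂_MAP = 2.841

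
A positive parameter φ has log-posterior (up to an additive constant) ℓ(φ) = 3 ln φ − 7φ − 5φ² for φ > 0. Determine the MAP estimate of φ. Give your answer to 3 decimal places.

φ̂_MAP = 0.300

ℓ'(φ) = 3/φ − 7 − 10φ. Setting this to zero and multiplying by φ: 10φ² + 7φ − 3 = 0.
φ = (−7 + √(7² + 4·10·3)) / (2·10) = (−7 + √169) / 20 = (−7 + 13)/20 = 3/10.
ℓ''(φ) = −3/φ² − 10 < 0, confirming a maximum.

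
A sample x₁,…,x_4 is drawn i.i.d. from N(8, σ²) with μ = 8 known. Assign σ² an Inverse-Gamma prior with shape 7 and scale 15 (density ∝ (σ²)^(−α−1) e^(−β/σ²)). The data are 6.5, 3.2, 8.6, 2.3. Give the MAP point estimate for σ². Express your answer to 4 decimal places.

Sum of squared deviations about the known mean: SS = (6.5−8)² + (3.2−8)² + (8.6−8)² + (2.3−8)² = 58.14.
The Normal likelihood contributes (σ²)^(−n/2) exp(−SS/(2σ²)), so the posterior is Inverse-Gamma(α + n/2, β + SS/2) = Inverse-Gamma(9, 44.07).
The mode of Inverse-Gamma(a, b) is b/(a+1) = 44.07/10 ≈ 4.4070.

σ̂²_MAP = 4.4070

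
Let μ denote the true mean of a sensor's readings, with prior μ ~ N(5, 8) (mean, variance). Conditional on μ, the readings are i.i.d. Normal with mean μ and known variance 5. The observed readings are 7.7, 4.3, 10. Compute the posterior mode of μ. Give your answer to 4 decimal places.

μ̂_MAP = 6.9310

n = 3; x̄ = (7.7 + 4.3 + 10)/3 = 22/3 = 22/3 ≈ 7.3333.
For a Normal prior and Normal likelihood with known variance, the posterior is Normal; its mode equals its mean, the precision-weighted average.
Prior precision 1/σ₀² = 1/8 = 0.125; data precision n/σ² = 3/5 = 0.6.
μ̂ = (0.125·5 + 0.6·(22/3)) / (0.125 + 0.6) = 5.025/0.725 = 201/29 ≈ 6.9310.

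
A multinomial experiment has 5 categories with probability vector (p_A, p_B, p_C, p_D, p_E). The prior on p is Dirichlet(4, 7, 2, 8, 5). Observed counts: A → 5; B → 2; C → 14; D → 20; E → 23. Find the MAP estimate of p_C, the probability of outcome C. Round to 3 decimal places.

MAP estimate of p_C = 0.176

The posterior is Dirichlet(αᵢ + nᵢ) = Dirichlet(9, 9, 16, 28, 28).
For a Dirichlet(a₁,…,a_K) with all aᵢ > 1, the mode has j-th component (aⱼ − 1)/(Σaᵢ − K).
Here Σaᵢ = 90 and K = 5, so p_C = (16 − 1)/(90 − 5) = 15/85 ≈ 0.176.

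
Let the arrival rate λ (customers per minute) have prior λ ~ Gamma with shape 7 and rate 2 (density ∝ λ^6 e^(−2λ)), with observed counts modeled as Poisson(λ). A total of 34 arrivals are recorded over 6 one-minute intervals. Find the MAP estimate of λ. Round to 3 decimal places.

λ̂_MAP = 5.000

Σxᵢ = 34, n = 6.
Posterior ∝ λ^6e^(−2λ) · λ^34e^(−6λ) = λ^40e^(−8λ), i.e. Gamma(shape=41, rate=8).
The mode of a Gamma(a, b) with a ≥ 1 (shape–rate) is (a−1)/b = 40/8 ≈ 5.000.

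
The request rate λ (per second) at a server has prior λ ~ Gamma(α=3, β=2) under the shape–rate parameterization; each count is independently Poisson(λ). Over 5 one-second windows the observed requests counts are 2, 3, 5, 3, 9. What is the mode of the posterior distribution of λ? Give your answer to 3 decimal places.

λ̂_MAP = 3.429

Σxᵢ = 2+3+5+3+9 = 22, with n = 5.
Posterior ∝ λ^2e^(−2λ) · λ^22e^(−5λ) = λ^24e^(−7λ), i.e. Gamma(shape=25, rate=7).
The mode of a Gamma(a, b) with a ≥ 1 (shape–rate) is (a−1)/b = 24/7 ≈ 3.429.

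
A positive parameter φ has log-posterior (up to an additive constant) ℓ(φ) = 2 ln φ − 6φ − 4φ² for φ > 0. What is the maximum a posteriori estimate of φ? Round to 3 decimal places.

φ̂_MAP = 0.250

ℓ'(φ) = 2/φ − 6 − 8φ. Setting this to zero and multiplying by φ: 8φ² + 6φ − 2 = 0.
φ = (−6 + √(6² + 4·8·2)) / (2·8) = (−6 + √100) / 16 = (−6 + 10)/16 = 1/4.
ℓ''(φ) = −2/φ² − 8 < 0, confirming a maximum.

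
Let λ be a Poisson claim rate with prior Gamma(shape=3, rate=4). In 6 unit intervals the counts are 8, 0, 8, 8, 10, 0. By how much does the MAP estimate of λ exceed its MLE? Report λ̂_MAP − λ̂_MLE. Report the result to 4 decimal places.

Σxᵢ = 34. Posterior is Gamma(37, 10); MAP = (37−1)/10 = 36/10 ≈ 3.60000.
MLE = x̄ = 34/6 ≈ 5.66667.
Difference = 36/10 − 34/6 = -31/15 ≈ -2.0667.

MAP − MLE = -2.0667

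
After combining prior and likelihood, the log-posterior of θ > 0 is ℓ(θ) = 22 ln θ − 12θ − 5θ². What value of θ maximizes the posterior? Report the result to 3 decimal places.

ℓ'(θ) = 22/θ − 12 − 10θ. Setting this to zero and multiplying by θ: 10θ² + 12θ − 22 = 0.
θ = (−12 + √(12² + 4·10·22)) / (2·10) = (−12 + √1024) / 20 = (−12 + 32)/20 = 1.
ℓ''(θ) = −22/θ² − 10 < 0, confirming a maximum.

θ̂_MAP = 1.000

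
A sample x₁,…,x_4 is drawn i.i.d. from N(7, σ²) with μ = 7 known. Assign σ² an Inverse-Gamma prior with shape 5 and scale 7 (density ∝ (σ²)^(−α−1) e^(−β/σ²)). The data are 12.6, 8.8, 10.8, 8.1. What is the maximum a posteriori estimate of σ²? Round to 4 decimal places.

σ̂²_MAP = 4.0156

Sum of squared deviations about the known mean: SS = (12.6−7)² + (8.8−7)² + (10.8−7)² + (8.1−7)² = 50.25.
The Normal likelihood contributes (σ²)^(−n/2) exp(−SS/(2σ²)), so the posterior is Inverse-Gamma(α + n/2, β + SS/2) = Inverse-Gamma(7, 32.125).
The mode of Inverse-Gamma(a, b) is b/(a+1) = 32.125/8 ≈ 4.0156.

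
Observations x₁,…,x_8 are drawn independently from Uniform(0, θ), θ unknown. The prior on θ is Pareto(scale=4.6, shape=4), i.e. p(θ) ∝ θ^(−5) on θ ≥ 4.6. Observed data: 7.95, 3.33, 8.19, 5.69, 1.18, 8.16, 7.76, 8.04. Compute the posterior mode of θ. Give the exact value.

The Uniform(0, θ) likelihood is θ^(−n) for θ ≥ max(xᵢ), zero otherwise. Here max(xᵢ) = 8.19.
Posterior ∝ θ^(−5) · θ^(−8) = θ^(−13) on θ ≥ max(4.6, 8.19) = 8.19.
This density is strictly decreasing in θ, so the posterior mode lies at the lower boundary of the support.

θ̂_MAP = 8.19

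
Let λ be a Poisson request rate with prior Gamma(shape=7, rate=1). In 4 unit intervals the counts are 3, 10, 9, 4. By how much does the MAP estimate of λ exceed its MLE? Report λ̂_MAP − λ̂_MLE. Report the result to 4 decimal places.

Σxᵢ = 26. Posterior is Gamma(33, 5); MAP = (33−1)/5 = 32/5 ≈ 6.40000.
MLE = x̄ = 26/4 ≈ 6.50000.
Difference = 32/5 − 26/4 = -1/10 ≈ -0.1000.

MAP − MLE = -0.1000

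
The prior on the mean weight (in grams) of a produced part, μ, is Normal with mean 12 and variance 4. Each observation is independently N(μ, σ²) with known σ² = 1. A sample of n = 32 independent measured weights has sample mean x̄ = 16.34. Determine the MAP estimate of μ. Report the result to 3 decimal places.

n = 32, x̄ = 16.34.
For a Normal prior and Normal likelihood with known variance, the posterior is Normal; its mode equals its mean, the precision-weighted average.
Prior precision 1/σ₀² = 1/4 = 0.25; data precision n/σ² = 32/1 = 32.
μ̂ = (0.25·12 + 32·16.34) / (0.25 + 32) = 525.88/32.25 = 52588/3225 ≈ 16.306.

μ̂_MAP = 16.306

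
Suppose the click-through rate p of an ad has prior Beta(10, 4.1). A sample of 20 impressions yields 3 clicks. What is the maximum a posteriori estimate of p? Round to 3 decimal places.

Prior: Beta(10, 4.1).
Data: 3 successes in 20 trials. The binomial likelihood contributes p^3(1−p)^17, so the posterior is Beta(10+3, 4.1+17) = Beta(13, 21.1).
For Beta(a, b) with a, b > 1 the mode is (a−1)/(a+b−2) = 12/32.1 ≈ 0.374.

p̂_MAP = 0.374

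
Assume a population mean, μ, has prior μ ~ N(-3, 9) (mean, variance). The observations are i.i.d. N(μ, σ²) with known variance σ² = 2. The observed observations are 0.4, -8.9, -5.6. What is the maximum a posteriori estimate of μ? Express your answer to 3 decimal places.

μ̂_MAP = -4.583

n = 3; x̄ = (0.4 + (-8.9) + (-5.6))/3 = -14.1/3 = -4.7.
For a Normal prior and Normal likelihood with known variance, the posterior is Normal; its mode equals its mean, the precision-weighted average.
Prior precision 1/σ₀² = 1/9; data precision n/σ² = 3/2 = 1.5.
μ̂ = ((1/9)·(-3) + 1.5·(-4.7)) / (1/9 + 1.5) = (-443/60)/(29/18) = -1329/290 ≈ -4.583.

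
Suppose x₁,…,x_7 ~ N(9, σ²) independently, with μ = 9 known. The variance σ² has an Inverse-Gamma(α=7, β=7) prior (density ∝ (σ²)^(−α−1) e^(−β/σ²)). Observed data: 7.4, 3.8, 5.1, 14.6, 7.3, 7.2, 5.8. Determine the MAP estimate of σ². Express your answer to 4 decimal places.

σ̂²_MAP = 4.6322

Sum of squared deviations about the known mean: SS = (7.4−9)² + (3.8−9)² + (5.1−9)² + (14.6−9)² + (7.3−9)² + (7.2−9)² + (5.8−9)² = 92.54.
The Normal likelihood contributes (σ²)^(−n/2) exp(−SS/(2σ²)), so the posterior is Inverse-Gamma(α + n/2, β + SS/2) = Inverse-Gamma(10.5, 53.27).
The mode of Inverse-Gamma(a, b) is b/(a+1) = 53.27/11.5 ≈ 4.6322.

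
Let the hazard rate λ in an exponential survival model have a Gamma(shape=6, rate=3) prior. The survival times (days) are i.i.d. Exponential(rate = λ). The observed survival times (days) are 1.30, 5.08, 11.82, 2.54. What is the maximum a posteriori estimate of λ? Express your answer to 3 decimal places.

λ̂_MAP = 0.379

The Exponential(rate=λ) likelihood is ∝ λ^n e^(−λΣtᵢ). Here n = 4 and Σtᵢ = 1.30 + 5.08 + 11.82 + 2.54 = 20.74.
Posterior ∝ λ^5e^(−3λ) · λ^4e^(−20.74λ) = λ^9e^(−23.74λ), i.e. Gamma(10, 23.74).
Mode = (a−1)/b = 9/23.74 ≈ 0.379.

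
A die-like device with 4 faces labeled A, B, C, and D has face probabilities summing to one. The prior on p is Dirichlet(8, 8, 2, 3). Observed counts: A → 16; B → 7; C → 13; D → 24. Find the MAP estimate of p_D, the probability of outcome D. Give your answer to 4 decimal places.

MAP estimate of p_D = 0.3377

The posterior is Dirichlet(αᵢ + nᵢ) = Dirichlet(24, 15, 15, 27).
For a Dirichlet(a₁,…,a_K) with all aᵢ > 1, the mode has j-th component (aⱼ − 1)/(Σaᵢ − K).
Here Σaᵢ = 81 and K = 4, so p_D = (27 − 1)/(81 − 4) = 26/77 ≈ 0.3377.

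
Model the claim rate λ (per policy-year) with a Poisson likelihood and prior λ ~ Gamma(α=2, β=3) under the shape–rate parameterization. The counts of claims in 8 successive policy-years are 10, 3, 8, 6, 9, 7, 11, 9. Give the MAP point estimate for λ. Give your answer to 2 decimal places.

λ̂_MAP = 5.82

Σxᵢ = 10+3+8+6+9+7+11+9 = 63, with n = 8.
Posterior ∝ λe^(−3λ) · λ^63e^(−8λ) = λ^64e^(−11λ), i.e. Gamma(shape=65, rate=11).
The mode of a Gamma(a, b) with a ≥ 1 (shape–rate) is (a−1)/b = 64/11 ≈ 5.82.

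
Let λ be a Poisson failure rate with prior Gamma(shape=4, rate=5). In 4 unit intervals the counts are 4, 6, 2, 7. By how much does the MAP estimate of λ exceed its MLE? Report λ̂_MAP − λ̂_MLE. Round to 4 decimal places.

MAP − MLE = -2.3056

Σxᵢ = 19. Posterior is Gamma(23, 9); MAP = (23−1)/9 = 22/9 ≈ 2.44444.
MLE = x̄ = 19/4 ≈ 4.75000.
Difference = 22/9 − 19/4 = -83/36 ≈ -2.3056.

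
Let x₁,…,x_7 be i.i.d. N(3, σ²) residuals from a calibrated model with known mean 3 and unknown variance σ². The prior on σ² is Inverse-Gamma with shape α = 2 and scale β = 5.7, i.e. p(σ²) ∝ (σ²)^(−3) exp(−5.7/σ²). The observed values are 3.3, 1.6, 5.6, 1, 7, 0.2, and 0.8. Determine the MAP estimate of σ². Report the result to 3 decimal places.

σ̂²_MAP = 4.068

Sum of squared deviations about the known mean: SS = (3.3−3)² + (1.6−3)² + (5.6−3)² + (1−3)² + (7−3)² + (0.2−3)² + (0.8−3)² = 41.49.
The Normal likelihood contributes (σ²)^(−n/2) exp(−SS/(2σ²)), so the posterior is Inverse-Gamma(α + n/2, β + SS/2) = Inverse-Gamma(5.5, 26.445).
The mode of Inverse-Gamma(a, b) is b/(a+1) = 26.445/6.5 ≈ 4.068.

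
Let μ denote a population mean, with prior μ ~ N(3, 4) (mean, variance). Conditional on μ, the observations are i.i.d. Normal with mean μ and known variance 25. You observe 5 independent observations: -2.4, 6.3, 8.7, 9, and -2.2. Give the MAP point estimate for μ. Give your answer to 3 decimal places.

n = 5; x̄ = ((-2.4) + 6.3 + 8.7 + 9 + (-2.2))/5 = 19.4/5 = 3.88.
For a Normal prior and Normal likelihood with known variance, the posterior is Normal; its mode equals its mean, the precision-weighted average.
Prior precision 1/σ₀² = 1/4 = 0.25; data precision n/σ² = 5/25 = 0.2.
μ̂ = (0.25·3 + 0.2·3.88) / (0.25 + 0.2) = 1.526/0.45 = 763/225 ≈ 3.391.

μ̂_MAP = 3.391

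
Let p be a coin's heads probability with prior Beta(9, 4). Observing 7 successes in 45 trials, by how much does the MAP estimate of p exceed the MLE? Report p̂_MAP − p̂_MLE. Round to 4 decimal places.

MAP − MLE = 0.1123

Posterior is Beta(16, 42); MAP = (16−1)/(58−2) = 15/56 ≈ 0.26786.
MLE ignores the prior: p̂_MLE = k/n = 7/45 ≈ 0.15556.
Difference = 15/56 − 7/45 = 283/2520 ≈ 0.1123.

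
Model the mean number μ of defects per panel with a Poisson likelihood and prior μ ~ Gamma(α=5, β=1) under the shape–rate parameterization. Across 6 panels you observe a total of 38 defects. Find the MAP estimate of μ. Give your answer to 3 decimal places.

Σxᵢ = 38, n = 6.
Posterior ∝ μ^4e^(−1μ) · μ^38e^(−6μ) = μ^42e^(−7μ), i.e. Gamma(shape=43, rate=7).
The mode of a Gamma(a, b) with a ≥ 1 (shape–rate) is (a−1)/b = 42/7 ≈ 6.000.

μ̂_MAP = 6.000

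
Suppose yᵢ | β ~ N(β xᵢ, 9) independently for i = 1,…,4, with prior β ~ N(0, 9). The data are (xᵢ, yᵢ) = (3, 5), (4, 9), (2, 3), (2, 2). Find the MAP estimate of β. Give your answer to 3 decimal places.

β̂_MAP = 1.794

log p(β | y) = −Σ(yᵢ − βxᵢ)²/(2·9) − β²/(2·9) + const.
Setting the derivative to zero: Σxᵢ(yᵢ − βxᵢ)/9 − β/9 = 0, so β = Σxᵢyᵢ / (Σxᵢ² + σ²/τ²).
Σxᵢyᵢ = 3·5 + 4·9 + 2·3 + 2·2 = 61; Σxᵢ² = 33; σ²/τ² = 1.
β̂_MAP = 61 / (33 + 1) = 61/34 ≈ 1.794.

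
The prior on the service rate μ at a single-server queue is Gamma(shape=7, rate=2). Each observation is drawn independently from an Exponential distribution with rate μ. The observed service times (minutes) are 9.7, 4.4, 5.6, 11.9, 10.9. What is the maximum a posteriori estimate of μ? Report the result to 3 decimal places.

The Exponential(rate=μ) likelihood is ∝ μ^n e^(−μΣtᵢ). Here n = 5 and Σtᵢ = 9.7 + 4.4 + 5.6 + 11.9 + 10.9 = 42.5.
Posterior ∝ μ^6e^(−2μ) · μ^5e^(−42.5μ) = μ^11e^(−44.5μ), i.e. Gamma(12, 44.5).
Mode = (a−1)/b = 11/44.5 ≈ 0.247.

μ̂_MAP = 0.247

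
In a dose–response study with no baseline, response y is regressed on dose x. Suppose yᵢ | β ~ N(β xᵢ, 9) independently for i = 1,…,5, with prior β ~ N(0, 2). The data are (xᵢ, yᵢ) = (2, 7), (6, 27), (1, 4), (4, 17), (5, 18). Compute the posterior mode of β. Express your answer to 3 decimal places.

log p(β | y) = −Σ(yᵢ − βxᵢ)²/(2·9) − β²/(2·2) + const.
Setting the derivative to zero: Σxᵢ(yᵢ − βxᵢ)/9 − β/2 = 0, so β = Σxᵢyᵢ / (Σxᵢ² + σ²/τ²).
Σxᵢyᵢ = 2·7 + 6·27 + 1·4 + 4·17 + 5·18 = 338; Σxᵢ² = 82; σ²/τ² = 4.5.
β̂_MAP = 338 / (82 + 4.5) = 338/86.5 ≈ 3.908.

β̂_MAP = 3.908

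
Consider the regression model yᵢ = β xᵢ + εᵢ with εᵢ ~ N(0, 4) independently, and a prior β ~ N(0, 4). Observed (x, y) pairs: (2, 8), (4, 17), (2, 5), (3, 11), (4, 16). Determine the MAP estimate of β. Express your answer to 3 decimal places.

log p(β | y) = −Σ(yᵢ − βxᵢ)²/(2·4) − β²/(2·4) + const.
Setting the derivative to zero: Σxᵢ(yᵢ − βxᵢ)/4 − β/4 = 0, so β = Σxᵢyᵢ / (Σxᵢ² + σ²/τ²).
Σxᵢyᵢ = 2·8 + 4·17 + 2·5 + 3·11 + 4·16 = 191; Σxᵢ² = 49; σ²/τ² = 1.
β̂_MAP = 191 / (49 + 1) = 191/50 ≈ 3.820.

β̂_MAP = 3.820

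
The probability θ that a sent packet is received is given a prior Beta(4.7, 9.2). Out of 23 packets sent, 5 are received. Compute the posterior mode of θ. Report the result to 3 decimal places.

θ̂_MAP = 0.249

Prior: Beta(4.7, 9.2).
Data: 5 successes in 23 trials. The binomial likelihood contributes θ^5(1−θ)^18, so the posterior is Beta(4.7+5, 9.2+18) = Beta(9.7, 27.2).
For Beta(a, b) with a, b > 1 the mode is (a−1)/(a+b−2) = 8.7/34.9 ≈ 0.249.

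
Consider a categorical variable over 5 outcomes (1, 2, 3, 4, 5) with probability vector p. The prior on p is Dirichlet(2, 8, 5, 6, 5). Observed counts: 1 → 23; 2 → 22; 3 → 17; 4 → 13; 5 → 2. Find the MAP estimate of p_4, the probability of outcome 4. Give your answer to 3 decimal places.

MAP estimate: 0.184

The posterior is Dirichlet(αᵢ + nᵢ) = Dirichlet(25, 30, 22, 19, 7).
For a Dirichlet(a₁,…,a_K) with all aᵢ > 1, the mode has j-th component (aⱼ − 1)/(Σaᵢ − K).
Here Σaᵢ = 103 and K = 5, so p_4 = (19 − 1)/(103 − 5) = 18/98 ≈ 0.184.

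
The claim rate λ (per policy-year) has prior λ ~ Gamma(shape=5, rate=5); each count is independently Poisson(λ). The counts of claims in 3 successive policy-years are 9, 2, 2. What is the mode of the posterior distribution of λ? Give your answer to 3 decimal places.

λ̂_MAP = 2.125

Σxᵢ = 9+2+2 = 13, with n = 3.
Posterior ∝ λ^4e^(−5λ) · λ^13e^(−3λ) = λ^17e^(−8λ), i.e. Gamma(shape=18, rate=8).
The mode of a Gamma(a, b) with a ≥ 1 (shape–rate) is (a−1)/b = 17/8 ≈ 2.125.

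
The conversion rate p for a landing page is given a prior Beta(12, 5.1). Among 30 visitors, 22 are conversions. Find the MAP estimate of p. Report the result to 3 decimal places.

p̂_MAP = 0.732

Prior: Beta(12, 5.1).
Data: 22 successes in 30 trials. The binomial likelihood contributes p^22(1−p)^8, so the posterior is Beta(12+22, 5.1+8) = Beta(34, 13.1).
For Beta(a, b) with a, b > 1 the mode is (a−1)/(a+b−2) = 33/45.1 ≈ 0.732.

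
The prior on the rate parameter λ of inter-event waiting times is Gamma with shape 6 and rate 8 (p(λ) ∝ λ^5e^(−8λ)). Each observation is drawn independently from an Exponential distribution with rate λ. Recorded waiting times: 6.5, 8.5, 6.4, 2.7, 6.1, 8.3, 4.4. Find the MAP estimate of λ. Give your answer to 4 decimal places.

The Exponential(rate=λ) likelihood is ∝ λ^n e^(−λΣtᵢ). Here n = 7 and Σtᵢ = 6.5 + 8.5 + 6.4 + 2.7 + 6.1 + 8.3 + 4.4 = 42.9.
Posterior ∝ λ^5e^(−8λ) · λ^7e^(−42.9λ) = λ^12e^(−50.9λ), i.e. Gamma(13, 50.9).
Mode = (a−1)/b = 12/50.9 ≈ 0.2358.

λ̂_MAP = 0.2358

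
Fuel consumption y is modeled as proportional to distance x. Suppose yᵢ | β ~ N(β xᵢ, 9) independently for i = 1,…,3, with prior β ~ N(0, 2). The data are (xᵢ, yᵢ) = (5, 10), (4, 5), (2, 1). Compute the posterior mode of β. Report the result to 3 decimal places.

β̂_MAP = 1.455

log p(β | y) = −Σ(yᵢ − βxᵢ)²/(2·9) − β²/(2·2) + const.
Setting the derivative to zero: Σxᵢ(yᵢ − βxᵢ)/9 − β/2 = 0, so β = Σxᵢyᵢ / (Σxᵢ² + σ²/τ²).
Σxᵢyᵢ = 5·10 + 4·5 + 2·1 = 72; Σxᵢ² = 45; σ²/τ² = 4.5.
β̂_MAP = 72 / (45 + 4.5) = 72/49.5 ≈ 1.455.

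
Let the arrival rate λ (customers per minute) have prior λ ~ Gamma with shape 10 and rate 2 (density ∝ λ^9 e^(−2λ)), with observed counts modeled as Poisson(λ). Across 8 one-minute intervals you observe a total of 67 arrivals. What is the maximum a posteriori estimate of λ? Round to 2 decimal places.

Σxᵢ = 67, n = 8.
Posterior ∝ λ^9e^(−2λ) · λ^67e^(−8λ) = λ^76e^(−10λ), i.e. Gamma(shape=77, rate=10).
The mode of a Gamma(a, b) with a ≥ 1 (shape–rate) is (a−1)/b = 76/10 ≈ 7.60.

λ̂_MAP = 7.60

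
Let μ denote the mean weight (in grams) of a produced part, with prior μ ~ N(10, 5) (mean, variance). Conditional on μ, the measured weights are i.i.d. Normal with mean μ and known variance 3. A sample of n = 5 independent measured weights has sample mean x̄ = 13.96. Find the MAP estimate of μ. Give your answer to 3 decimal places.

μ̂_MAP = 13.536

n = 5, x̄ = 13.96.
For a Normal prior and Normal likelihood with known variance, the posterior is Normal; its mode equals its mean, the precision-weighted average.
Prior precision 1/σ₀² = 1/5 = 0.2; data precision n/σ² = 5/3.
μ̂ = (0.2·10 + (5/3)·13.96) / (0.2 + 5/3) = (379/15)/(28/15) = 379/28 ≈ 13.536.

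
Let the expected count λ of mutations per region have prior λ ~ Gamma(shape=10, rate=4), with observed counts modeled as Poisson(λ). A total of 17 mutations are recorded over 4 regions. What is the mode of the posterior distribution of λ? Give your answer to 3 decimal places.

Σxᵢ = 17, n = 4.
Posterior ∝ λ^9e^(−4λ) · λ^17e^(−4λ) = λ^26e^(−8λ), i.e. Gamma(shape=27, rate=8).
The mode of a Gamma(a, b) with a ≥ 1 (shape–rate) is (a−1)/b = 26/8 ≈ 3.250.

λ̂_MAP = 3.250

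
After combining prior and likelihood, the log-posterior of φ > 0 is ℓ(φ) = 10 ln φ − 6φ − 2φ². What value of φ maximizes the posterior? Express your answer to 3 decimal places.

ℓ'(φ) = 10/φ − 6 − 4φ. Setting this to zero and multiplying by φ: 4φ² + 6φ − 10 = 0.
φ = (−6 + √(6² + 4·4·10)) / (2·4) = (−6 + √196) / 8 = (−6 + 14)/8 = 1.
ℓ''(φ) = −10/φ² − 4 < 0, confirming a maximum.

φ̂_MAP = 1.000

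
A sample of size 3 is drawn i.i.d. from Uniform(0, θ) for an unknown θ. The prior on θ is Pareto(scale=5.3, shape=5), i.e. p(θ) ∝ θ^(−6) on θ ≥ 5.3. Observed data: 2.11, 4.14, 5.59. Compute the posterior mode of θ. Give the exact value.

θ̂_MAP = 5.59

The Uniform(0, θ) likelihood is θ^(−n) for θ ≥ max(xᵢ), zero otherwise. Here max(xᵢ) = 5.59.
Posterior ∝ θ^(−6) · θ^(−3) = θ^(−9) on θ ≥ max(5.3, 5.59) = 5.59.
This density is strictly decreasing in θ, so the posterior mode lies at the lower boundary of the support.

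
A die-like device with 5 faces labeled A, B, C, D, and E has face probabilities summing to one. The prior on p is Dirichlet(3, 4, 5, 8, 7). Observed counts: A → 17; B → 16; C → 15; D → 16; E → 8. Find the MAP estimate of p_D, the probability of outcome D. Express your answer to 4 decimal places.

MAP estimate of p_D = 0.2447

The posterior is Dirichlet(αᵢ + nᵢ) = Dirichlet(20, 20, 20, 24, 15).
For a Dirichlet(a₁,…,a_K) with all aᵢ > 1, the mode has j-th component (aⱼ − 1)/(Σaᵢ − K).
Here Σaᵢ = 99 and K = 5, so p_D = (24 − 1)/(99 − 5) = 23/94 ≈ 0.2447.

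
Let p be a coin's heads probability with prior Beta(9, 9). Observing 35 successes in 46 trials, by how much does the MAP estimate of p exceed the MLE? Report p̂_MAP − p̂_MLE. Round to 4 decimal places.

Posterior is Beta(44, 20); MAP = (44−1)/(64−2) = 43/62 ≈ 0.69355.
MLE ignores the prior: p̂_MLE = k/n = 35/46 ≈ 0.76087.
Difference = 43/62 − 35/46 = -48/713 ≈ -0.0673.

MAP − MLE = -0.0673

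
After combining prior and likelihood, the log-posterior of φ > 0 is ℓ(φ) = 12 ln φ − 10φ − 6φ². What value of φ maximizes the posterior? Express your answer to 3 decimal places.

φ̂_MAP = 0.667

ℓ'(φ) = 12/φ − 10 − 12φ. Setting this to zero and multiplying by φ: 12φ² + 10φ − 12 = 0.
φ = (−10 + √(10² + 4·12·12)) / (2·12) = (−10 + √676) / 24 = (−10 + 26)/24 = 2/3.
ℓ''(φ) = −12/φ² − 12 < 0, confirming a maximum.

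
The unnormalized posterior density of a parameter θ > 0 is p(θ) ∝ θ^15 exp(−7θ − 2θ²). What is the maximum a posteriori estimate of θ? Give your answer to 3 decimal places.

ℓ'(θ) = 15/θ − 7 − 4θ. Setting this to zero and multiplying by θ: 4θ² + 7θ − 15 = 0.
θ = (−7 + √(7² + 4·4·15)) / (2·4) = (−7 + √289) / 8 = (−7 + 17)/8 = 5/4.
ℓ''(θ) = −15/θ² − 4 < 0, confirming a maximum.

θ̂_MAP = 1.250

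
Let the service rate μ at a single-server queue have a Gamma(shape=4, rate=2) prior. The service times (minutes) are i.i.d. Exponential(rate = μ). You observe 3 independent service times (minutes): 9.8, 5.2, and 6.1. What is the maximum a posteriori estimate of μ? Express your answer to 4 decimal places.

μ̂_MAP = 0.2597

The Exponential(rate=μ) likelihood is ∝ μ^n e^(−μΣtᵢ). Here n = 3 and Σtᵢ = 9.8 + 5.2 + 6.1 = 21.1.
Posterior ∝ μ^3e^(−2μ) · μ^3e^(−21.1μ) = μ^6e^(−23.1μ), i.e. Gamma(7, 23.1).
Mode = (a−1)/b = 6/23.1 ≈ 0.2597.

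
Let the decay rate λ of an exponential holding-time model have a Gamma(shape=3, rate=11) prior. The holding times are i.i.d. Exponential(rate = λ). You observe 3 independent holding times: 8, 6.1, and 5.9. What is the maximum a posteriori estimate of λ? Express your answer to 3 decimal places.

The Exponential(rate=λ) likelihood is ∝ λ^n e^(−λΣtᵢ). Here n = 3 and Σtᵢ = 8 + 6.1 + 5.9 = 20.
Posterior ∝ λ^2e^(−11λ) · λ^3e^(−20λ) = λ^5e^(−31λ), i.e. Gamma(6, 31).
Mode = (a−1)/b = 5/31 ≈ 0.161.

λ̂_MAP = 0.161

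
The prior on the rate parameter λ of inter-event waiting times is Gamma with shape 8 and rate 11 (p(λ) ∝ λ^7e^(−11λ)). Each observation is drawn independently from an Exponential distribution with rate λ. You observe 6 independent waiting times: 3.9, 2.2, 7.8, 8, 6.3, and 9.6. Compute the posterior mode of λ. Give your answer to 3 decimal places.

The Exponential(rate=λ) likelihood is ∝ λ^n e^(−λΣtᵢ). Here n = 6 and Σtᵢ = 3.9 + 2.2 + 7.8 + 8 + 6.3 + 9.6 = 37.8.
Posterior ∝ λ^7e^(−11λ) · λ^6e^(−37.8λ) = λ^13e^(−48.8λ), i.e. Gamma(14, 48.8).
Mode = (a−1)/b = 13/48.8 ≈ 0.266.

λ̂_MAP = 0.266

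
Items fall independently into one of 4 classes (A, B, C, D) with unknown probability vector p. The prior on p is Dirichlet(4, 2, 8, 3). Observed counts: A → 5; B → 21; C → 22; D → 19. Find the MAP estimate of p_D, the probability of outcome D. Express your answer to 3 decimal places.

MAP estimate of p_D = 0.263

The posterior is Dirichlet(αᵢ + nᵢ) = Dirichlet(9, 23, 30, 22).
For a Dirichlet(a₁,…,a_K) with all aᵢ > 1, the mode has j-th component (aⱼ − 1)/(Σaᵢ − K).
Here Σaᵢ = 84 and K = 4, so p_D = (22 − 1)/(84 − 4) = 21/80 ≈ 0.263.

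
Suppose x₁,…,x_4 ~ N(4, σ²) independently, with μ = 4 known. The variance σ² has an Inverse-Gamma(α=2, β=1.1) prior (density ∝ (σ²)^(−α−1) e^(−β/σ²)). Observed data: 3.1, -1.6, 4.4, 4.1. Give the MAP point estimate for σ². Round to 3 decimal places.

Sum of squared deviations about the known mean: SS = (3.1−4)² + (-1.6−4)² + (4.4−4)² + (4.1−4)² = 32.34.
The Normal likelihood contributes (σ²)^(−n/2) exp(−SS/(2σ²)), so the posterior is Inverse-Gamma(α + n/2, β + SS/2) = Inverse-Gamma(4, 17.27).
The mode of Inverse-Gamma(a, b) is b/(a+1) = 17.27/5 ≈ 3.454.

σ̂²_MAP = 3.454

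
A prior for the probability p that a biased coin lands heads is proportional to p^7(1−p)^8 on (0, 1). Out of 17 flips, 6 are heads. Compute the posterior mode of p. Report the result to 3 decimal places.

The prior density ∝ p^7(1−p)^8 is the kernel of Beta(8, 9).
Data: 6 successes in 17 trials. The binomial likelihood contributes p^6(1−p)^11, so the posterior is Beta(8+6, 9+11) = Beta(14, 20).
For Beta(a, b) with a, b > 1 the mode is (a−1)/(a+b−2) = 13/32 ≈ 0.406.

p̂_MAP = 0.406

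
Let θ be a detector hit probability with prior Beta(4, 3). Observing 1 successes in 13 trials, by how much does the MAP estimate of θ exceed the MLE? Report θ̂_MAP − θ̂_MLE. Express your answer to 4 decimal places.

Posterior is Beta(5, 15); MAP = (5−1)/(20−2) = 4/18 ≈ 0.22222.
MLE ignores the prior: θ̂_MLE = k/n = 1/13 ≈ 0.07692.
Difference = 4/18 − 1/13 = 17/117 ≈ 0.1453.

MAP − MLE = 0.1453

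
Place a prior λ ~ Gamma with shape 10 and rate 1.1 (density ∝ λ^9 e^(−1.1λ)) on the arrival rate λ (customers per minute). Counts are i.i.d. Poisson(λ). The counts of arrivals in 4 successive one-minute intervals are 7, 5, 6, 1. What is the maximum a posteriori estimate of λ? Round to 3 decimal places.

Σxᵢ = 7+5+6+1 = 19, with n = 4.
Posterior ∝ λ^9e^(−1.1λ) · λ^19e^(−4λ) = λ^28e^(−5.1λ), i.e. Gamma(shape=29, rate=5.1).
The mode of a Gamma(a, b) with a ≥ 1 (shape–rate) is (a−1)/b = 28/5.1 ≈ 5.490.

λ̂_MAP = 5.490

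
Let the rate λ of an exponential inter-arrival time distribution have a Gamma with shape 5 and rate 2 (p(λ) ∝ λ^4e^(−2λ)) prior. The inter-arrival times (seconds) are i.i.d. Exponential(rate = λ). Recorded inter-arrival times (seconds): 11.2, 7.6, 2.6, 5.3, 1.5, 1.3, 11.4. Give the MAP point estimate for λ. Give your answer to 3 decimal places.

The Exponential(rate=λ) likelihood is ∝ λ^n e^(−λΣtᵢ). Here n = 7 and Σtᵢ = 11.2 + 7.6 + 2.6 + 5.3 + 1.5 + 1.3 + 11.4 = 40.9.
Posterior ∝ λ^4e^(−2λ) · λ^7e^(−40.9λ) = λ^11e^(−42.9λ), i.e. Gamma(12, 42.9).
Mode = (a−1)/b = 11/42.9 ≈ 0.256.

λ̂_MAP = 0.256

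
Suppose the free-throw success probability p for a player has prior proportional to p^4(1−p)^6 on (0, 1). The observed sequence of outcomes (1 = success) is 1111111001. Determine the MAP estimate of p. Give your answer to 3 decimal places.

p̂_MAP = 0.600

The prior density ∝ p^4(1−p)^6 is the kernel of Beta(5, 7).
Data: 8 successes in 10 trials (from the sequence). The binomial likelihood contributes p^8(1−p)^2, so the posterior is Beta(5+8, 7+2) = Beta(13, 9).
For Beta(a, b) with a, b > 1 the mode is (a−1)/(a+b−2) = 12/20 ≈ 0.600.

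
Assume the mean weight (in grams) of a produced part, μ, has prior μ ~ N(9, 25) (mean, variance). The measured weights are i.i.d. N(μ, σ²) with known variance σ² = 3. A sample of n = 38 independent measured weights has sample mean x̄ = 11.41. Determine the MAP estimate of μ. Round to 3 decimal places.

n = 38, x̄ = 11.41.
For a Normal prior and Normal likelihood with known variance, the posterior is Normal; its mode equals its mean, the precision-weighted average.
Prior precision 1/σ₀² = 1/25 = 0.04; data precision n/σ² = 38/3.
μ̂ = (0.04·9 + (38/3)·11.41) / (0.04 + 38/3) = (21733/150)/(953/75) = 21733/1906 ≈ 11.402.

μ̂_MAP = 11.402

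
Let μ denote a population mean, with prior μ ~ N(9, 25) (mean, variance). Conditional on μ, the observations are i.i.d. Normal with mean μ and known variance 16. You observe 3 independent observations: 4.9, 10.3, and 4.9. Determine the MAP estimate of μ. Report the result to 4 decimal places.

μ̂_MAP = 7.1044

n = 3; x̄ = (4.9 + 10.3 + 4.9)/3 = 20.1/3 = 6.7.
For a Normal prior and Normal likelihood with known variance, the posterior is Normal; its mode equals its mean, the precision-weighted average.
Prior precision 1/σ₀² = 1/25 = 0.04; data precision n/σ² = 3/16 = 0.1875.
μ̂ = (0.04·9 + 0.1875·6.7) / (0.04 + 0.1875) = 1.61625/0.2275 = 1293/182 ≈ 7.1044.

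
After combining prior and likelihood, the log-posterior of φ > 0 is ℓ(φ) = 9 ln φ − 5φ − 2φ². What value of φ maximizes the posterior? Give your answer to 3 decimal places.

ℓ'(φ) = 9/φ − 5 − 4φ. Setting this to zero and multiplying by φ: 4φ² + 5φ − 9 = 0.
φ = (−5 + √(5² + 4·4·9)) / (2·4) = (−5 + √169) / 8 = (−5 + 13)/8 = 1.
ℓ''(φ) = −9/φ² − 4 < 0, confirming a maximum.

φ̂_MAP = 1.000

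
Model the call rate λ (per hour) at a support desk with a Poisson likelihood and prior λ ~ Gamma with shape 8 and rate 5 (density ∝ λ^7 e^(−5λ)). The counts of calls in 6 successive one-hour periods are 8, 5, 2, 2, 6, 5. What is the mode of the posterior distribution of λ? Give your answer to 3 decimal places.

Σxᵢ = 8+5+2+2+6+5 = 28, with n = 6.
Posterior ∝ λ^7e^(−5λ) · λ^28e^(−6λ) = λ^35e^(−11λ), i.e. Gamma(shape=36, rate=11).
The mode of a Gamma(a, b) with a ≥ 1 (shape–rate) is (a−1)/b = 35/11 ≈ 3.182.

λ̂_MAP = 3.182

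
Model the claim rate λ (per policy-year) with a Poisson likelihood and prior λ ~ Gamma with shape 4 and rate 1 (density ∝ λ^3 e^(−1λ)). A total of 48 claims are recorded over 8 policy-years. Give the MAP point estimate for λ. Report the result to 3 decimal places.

Σxᵢ = 48, n = 8.
Posterior ∝ λ^3e^(−1λ) · λ^48e^(−8λ) = λ^51e^(−9λ), i.e. Gamma(shape=52, rate=9).
The mode of a Gamma(a, b) with a ≥ 1 (shape–rate) is (a−1)/b = 51/9 ≈ 5.667.

λ̂_MAP = 5.667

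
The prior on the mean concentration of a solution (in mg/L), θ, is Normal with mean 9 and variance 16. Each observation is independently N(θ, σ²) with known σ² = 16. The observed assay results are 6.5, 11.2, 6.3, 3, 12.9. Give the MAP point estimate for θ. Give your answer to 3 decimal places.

θ̂_MAP = 8.150

n = 5; x̄ = (6.5 + 11.2 + 6.3 + 3 + 12.9)/5 = 39.9/5 = 7.98.
For a Normal prior and Normal likelihood with known variance, the posterior is Normal; its mode equals its mean, the precision-weighted average.
Prior precision 1/σ₀² = 1/16 = 0.0625; data precision n/σ² = 5/16 = 0.3125.
θ̂ = (0.0625·9 + 0.3125·7.98) / (0.0625 + 0.3125) = 3.05625/0.375 = 8.150.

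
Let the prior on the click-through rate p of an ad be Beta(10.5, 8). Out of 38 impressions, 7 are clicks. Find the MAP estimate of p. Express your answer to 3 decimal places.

Prior: Beta(10.5, 8).
Data: 7 successes in 38 trials. The binomial likelihood contributes p^7(1−p)^31, so the posterior is Beta(10.5+7, 8+31) = Beta(17.5, 39).
For Beta(a, b) with a, b > 1 the mode is (a−1)/(a+b−2) = 16.5/54.5 ≈ 0.303.

p̂_MAP = 0.303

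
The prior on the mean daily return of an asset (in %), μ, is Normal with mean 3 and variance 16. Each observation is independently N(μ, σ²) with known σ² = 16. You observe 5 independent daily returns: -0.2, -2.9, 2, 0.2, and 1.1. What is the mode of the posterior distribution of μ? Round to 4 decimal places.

n = 5; x̄ = ((-0.2) + (-2.9) + 2 + 0.2 + 1.1)/5 = 0.2/5 = 0.04.
For a Normal prior and Normal likelihood with known variance, the posterior is Normal; its mode equals its mean, the precision-weighted average.
Prior precision 1/σ₀² = 1/16 = 0.0625; data precision n/σ² = 5/16 = 0.3125.
μ̂ = (0.0625·3 + 0.3125·0.04) / (0.0625 + 0.3125) = 0.2/0.375 = 8/15 ≈ 0.5333.

μ̂_MAP = 0.5333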